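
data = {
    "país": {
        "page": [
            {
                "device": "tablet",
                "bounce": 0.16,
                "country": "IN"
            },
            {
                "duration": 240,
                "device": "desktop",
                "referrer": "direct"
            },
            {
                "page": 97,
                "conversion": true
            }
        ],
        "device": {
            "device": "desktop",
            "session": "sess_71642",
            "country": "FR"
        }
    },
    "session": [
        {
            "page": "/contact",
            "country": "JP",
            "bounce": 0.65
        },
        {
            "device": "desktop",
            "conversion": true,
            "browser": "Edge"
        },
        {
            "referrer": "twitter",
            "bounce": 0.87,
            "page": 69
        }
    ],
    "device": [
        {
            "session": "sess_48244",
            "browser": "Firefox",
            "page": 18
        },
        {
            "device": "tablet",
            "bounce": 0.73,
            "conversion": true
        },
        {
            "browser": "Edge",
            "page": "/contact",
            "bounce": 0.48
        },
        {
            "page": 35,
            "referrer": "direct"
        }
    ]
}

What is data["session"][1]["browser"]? "Edge"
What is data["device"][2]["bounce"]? 0.48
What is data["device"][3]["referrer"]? "direct"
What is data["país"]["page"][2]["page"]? 97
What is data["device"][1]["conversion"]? True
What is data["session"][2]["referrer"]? "twitter"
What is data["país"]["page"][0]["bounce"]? 0.16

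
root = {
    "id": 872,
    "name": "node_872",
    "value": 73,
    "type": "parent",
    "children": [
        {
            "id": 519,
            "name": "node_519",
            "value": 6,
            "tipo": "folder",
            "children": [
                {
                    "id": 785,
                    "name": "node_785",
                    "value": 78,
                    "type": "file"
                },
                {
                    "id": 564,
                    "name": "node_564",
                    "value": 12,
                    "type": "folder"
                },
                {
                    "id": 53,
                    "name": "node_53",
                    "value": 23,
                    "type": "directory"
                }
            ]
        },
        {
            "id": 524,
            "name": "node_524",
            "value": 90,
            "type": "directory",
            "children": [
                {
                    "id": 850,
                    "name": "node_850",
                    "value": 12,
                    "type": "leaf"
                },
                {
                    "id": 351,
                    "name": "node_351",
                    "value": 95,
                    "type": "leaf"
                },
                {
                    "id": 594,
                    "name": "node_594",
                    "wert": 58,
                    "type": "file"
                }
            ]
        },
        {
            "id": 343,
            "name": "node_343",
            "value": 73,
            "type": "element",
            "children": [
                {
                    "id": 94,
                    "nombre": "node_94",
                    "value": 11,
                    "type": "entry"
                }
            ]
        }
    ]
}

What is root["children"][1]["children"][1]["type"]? "leaf"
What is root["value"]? 73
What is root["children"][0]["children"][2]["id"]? 53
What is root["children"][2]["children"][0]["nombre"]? "node_94"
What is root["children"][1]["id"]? 524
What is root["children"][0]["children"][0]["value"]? 78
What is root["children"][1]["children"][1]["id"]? 351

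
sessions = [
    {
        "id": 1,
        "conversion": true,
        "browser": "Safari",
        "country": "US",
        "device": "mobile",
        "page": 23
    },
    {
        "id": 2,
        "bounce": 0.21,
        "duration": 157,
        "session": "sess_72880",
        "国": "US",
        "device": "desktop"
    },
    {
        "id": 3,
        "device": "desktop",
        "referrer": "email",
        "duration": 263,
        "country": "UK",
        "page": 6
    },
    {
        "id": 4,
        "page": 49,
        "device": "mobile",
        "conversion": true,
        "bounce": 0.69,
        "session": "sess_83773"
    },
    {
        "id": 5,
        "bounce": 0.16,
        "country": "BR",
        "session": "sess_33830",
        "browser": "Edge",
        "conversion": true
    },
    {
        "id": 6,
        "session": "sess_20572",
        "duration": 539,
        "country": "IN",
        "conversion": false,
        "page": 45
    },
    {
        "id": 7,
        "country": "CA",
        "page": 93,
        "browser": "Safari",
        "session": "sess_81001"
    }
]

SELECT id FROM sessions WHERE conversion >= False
[1, 4, 5, 6]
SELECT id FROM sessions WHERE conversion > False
[1, 4, 5]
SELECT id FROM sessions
[1, 2, 3, 4, 5, 6, 7]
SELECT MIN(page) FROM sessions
6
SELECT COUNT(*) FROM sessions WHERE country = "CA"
1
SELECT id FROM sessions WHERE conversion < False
[]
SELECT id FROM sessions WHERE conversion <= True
[1, 4, 5, 6]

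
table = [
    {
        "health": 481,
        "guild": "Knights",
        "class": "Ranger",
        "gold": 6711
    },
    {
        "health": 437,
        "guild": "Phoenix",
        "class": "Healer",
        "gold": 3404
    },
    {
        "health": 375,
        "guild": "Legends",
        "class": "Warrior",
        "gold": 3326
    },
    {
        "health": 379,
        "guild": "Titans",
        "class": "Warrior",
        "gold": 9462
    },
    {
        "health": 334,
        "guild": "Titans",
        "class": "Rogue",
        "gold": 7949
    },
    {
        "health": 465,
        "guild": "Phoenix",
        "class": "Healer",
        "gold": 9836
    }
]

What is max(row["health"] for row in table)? 481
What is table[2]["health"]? 375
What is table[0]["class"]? "Ranger"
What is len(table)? 6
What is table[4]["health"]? 334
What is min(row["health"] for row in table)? 334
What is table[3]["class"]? "Warrior"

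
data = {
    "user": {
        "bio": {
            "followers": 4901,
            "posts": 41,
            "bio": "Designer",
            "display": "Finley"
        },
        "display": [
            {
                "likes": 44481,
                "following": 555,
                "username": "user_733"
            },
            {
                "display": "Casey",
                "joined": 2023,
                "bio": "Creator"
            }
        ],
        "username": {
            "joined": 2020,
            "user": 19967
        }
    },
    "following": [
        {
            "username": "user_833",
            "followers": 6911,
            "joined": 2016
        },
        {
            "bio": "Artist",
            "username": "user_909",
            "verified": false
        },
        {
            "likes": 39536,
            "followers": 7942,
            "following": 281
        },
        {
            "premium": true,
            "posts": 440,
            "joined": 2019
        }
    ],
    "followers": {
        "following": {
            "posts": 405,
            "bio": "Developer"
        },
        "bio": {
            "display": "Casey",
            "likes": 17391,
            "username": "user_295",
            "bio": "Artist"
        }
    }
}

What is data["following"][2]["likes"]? 39536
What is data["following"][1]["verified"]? False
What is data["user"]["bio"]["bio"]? "Designer"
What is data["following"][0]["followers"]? 6911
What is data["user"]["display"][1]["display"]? "Casey"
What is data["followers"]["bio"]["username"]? "user_295"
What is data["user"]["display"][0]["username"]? "user_733"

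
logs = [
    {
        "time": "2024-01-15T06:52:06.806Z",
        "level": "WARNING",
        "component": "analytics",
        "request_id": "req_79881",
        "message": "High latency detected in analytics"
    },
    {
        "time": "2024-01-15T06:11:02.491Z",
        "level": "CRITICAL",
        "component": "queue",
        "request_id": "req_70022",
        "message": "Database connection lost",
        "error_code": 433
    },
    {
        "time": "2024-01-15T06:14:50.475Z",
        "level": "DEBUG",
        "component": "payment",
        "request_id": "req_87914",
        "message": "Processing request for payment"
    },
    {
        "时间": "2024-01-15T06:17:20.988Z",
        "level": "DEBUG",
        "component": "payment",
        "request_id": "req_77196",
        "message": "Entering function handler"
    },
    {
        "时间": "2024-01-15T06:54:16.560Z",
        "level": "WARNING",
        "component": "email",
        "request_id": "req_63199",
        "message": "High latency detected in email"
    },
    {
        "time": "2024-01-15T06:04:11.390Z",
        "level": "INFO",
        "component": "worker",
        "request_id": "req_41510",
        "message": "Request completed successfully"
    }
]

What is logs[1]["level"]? "CRITICAL"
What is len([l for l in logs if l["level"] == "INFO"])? 1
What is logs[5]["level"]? "INFO"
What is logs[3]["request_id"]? "req_77196"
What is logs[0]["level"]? "WARNING"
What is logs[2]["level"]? "DEBUG"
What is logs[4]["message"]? "High latency detected in email"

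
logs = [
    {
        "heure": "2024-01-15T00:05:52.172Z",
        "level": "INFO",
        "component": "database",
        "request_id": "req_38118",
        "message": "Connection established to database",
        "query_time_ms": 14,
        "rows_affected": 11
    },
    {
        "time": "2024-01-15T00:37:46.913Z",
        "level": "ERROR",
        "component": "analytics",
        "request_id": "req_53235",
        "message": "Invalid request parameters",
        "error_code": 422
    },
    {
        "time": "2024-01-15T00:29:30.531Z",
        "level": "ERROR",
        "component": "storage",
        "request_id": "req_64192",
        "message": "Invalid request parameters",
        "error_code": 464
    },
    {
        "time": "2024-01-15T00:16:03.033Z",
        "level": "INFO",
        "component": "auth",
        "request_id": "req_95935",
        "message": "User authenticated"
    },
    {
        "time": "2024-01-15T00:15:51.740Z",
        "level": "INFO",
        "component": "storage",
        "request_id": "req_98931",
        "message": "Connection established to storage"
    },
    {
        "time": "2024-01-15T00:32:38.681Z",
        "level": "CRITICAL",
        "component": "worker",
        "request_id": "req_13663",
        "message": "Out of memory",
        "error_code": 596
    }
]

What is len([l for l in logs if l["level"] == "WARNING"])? 0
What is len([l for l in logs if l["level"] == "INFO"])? 3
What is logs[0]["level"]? "INFO"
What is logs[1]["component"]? "analytics"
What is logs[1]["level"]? "ERROR"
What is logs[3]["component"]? "auth"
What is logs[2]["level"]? "ERROR"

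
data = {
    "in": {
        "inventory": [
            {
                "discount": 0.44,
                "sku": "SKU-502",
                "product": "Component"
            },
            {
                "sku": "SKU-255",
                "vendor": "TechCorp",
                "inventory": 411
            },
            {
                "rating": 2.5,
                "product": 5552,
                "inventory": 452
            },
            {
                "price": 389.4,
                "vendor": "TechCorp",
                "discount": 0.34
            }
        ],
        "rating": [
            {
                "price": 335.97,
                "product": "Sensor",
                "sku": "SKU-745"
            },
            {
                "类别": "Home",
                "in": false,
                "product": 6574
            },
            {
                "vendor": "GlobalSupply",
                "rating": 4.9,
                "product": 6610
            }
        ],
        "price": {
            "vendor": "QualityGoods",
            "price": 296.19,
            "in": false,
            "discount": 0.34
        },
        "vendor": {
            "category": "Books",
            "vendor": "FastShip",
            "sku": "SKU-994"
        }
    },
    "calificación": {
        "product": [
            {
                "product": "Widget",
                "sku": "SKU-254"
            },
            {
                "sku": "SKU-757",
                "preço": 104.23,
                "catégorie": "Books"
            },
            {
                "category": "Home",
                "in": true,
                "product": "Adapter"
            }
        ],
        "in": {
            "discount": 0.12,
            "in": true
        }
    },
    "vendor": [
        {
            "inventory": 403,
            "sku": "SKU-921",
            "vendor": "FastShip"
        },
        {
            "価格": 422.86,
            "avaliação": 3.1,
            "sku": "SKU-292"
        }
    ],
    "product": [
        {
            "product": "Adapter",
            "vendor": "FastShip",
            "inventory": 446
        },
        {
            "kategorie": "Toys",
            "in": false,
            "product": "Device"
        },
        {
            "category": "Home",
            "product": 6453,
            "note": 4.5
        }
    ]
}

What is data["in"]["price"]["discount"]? 0.34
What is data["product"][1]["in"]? False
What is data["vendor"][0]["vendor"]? "FastShip"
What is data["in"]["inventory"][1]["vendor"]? "TechCorp"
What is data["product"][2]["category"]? "Home"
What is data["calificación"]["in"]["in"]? True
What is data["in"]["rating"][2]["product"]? 6610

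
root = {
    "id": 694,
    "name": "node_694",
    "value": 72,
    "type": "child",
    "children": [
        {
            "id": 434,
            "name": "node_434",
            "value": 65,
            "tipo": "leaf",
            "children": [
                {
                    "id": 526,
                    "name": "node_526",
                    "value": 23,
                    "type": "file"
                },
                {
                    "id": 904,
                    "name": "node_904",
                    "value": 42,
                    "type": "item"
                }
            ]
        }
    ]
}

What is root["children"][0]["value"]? 65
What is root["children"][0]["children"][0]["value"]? 23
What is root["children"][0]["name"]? "node_434"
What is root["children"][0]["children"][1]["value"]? 42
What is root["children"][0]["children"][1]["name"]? "node_904"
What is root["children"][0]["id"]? 434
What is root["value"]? 72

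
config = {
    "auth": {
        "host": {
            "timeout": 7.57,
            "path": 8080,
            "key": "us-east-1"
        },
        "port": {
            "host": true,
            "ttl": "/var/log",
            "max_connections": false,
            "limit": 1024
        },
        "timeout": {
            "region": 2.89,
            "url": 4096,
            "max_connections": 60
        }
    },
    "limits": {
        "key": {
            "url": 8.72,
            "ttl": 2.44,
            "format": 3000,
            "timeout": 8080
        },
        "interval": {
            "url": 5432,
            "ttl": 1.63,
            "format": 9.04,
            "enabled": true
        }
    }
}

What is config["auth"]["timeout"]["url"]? 4096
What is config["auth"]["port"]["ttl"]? "/var/log"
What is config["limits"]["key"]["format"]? 3000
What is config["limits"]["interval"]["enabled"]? True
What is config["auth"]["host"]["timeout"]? 7.57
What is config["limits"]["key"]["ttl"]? 2.44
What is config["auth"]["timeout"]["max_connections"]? 60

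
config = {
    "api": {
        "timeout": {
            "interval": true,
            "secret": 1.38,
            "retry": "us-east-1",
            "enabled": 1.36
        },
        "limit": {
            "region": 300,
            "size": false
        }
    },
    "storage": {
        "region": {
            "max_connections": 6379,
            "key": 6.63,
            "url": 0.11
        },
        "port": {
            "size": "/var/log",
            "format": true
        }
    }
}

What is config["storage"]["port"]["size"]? "/var/log"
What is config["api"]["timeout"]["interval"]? True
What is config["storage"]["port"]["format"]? True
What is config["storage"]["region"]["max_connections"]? 6379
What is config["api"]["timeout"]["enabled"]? 1.36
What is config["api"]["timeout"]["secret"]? 1.38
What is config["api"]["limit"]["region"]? 300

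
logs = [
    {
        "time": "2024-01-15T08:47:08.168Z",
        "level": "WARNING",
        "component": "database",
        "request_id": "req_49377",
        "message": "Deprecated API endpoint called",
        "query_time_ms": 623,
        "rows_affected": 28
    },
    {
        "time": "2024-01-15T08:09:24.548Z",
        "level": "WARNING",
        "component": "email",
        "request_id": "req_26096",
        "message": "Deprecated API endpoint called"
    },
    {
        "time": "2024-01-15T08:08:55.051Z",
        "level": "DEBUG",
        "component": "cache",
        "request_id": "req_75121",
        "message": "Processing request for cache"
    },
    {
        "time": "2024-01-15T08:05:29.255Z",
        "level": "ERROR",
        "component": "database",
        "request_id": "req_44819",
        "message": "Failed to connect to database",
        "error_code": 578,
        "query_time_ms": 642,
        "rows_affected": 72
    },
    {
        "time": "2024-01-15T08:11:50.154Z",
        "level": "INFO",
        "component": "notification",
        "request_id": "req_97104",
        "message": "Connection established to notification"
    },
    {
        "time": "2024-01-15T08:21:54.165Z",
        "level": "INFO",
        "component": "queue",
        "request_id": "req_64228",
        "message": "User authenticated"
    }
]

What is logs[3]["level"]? "ERROR"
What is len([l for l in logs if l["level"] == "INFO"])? 2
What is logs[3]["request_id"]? "req_44819"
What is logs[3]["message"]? "Failed to connect to database"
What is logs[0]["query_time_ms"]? 623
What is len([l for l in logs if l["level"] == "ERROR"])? 1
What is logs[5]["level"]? "INFO"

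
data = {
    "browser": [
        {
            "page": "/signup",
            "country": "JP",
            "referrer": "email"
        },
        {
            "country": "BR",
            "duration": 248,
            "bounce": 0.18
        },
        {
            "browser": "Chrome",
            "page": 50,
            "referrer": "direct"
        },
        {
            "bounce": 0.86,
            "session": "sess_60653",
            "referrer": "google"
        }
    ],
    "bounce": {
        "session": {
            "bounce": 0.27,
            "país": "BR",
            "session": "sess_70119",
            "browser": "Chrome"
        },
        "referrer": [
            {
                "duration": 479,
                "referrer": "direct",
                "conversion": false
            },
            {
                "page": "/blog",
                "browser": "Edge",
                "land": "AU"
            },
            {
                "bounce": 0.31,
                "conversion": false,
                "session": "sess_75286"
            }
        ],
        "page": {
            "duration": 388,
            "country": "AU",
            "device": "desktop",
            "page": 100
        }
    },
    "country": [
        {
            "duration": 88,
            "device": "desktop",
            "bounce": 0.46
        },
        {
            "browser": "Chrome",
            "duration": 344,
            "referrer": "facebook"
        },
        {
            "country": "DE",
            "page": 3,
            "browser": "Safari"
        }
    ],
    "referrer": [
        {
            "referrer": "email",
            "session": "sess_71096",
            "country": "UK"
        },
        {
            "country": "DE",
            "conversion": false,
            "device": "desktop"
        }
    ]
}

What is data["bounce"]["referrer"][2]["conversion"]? False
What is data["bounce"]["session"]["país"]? "BR"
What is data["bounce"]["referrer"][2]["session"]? "sess_75286"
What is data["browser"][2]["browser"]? "Chrome"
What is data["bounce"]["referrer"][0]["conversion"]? False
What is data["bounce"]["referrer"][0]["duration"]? 479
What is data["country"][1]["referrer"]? "facebook"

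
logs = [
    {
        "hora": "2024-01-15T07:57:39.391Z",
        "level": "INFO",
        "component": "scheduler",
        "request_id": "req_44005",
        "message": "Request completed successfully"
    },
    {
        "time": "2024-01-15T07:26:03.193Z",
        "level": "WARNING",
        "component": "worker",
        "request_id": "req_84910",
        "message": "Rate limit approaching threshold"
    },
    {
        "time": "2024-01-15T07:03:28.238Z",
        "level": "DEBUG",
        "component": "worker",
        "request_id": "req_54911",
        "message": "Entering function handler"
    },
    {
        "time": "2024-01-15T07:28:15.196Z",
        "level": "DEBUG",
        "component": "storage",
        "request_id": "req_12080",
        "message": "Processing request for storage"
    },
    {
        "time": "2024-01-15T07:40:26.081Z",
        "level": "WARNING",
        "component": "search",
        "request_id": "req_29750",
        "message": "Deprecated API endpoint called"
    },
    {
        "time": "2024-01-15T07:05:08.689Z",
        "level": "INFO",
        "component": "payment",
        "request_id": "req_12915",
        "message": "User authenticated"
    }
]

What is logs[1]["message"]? "Rate limit approaching threshold"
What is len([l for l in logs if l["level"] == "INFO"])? 2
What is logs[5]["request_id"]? "req_12915"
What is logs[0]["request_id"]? "req_44005"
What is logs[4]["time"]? "2024-01-15T07:40:26.081Z"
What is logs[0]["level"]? "INFO"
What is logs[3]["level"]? "DEBUG"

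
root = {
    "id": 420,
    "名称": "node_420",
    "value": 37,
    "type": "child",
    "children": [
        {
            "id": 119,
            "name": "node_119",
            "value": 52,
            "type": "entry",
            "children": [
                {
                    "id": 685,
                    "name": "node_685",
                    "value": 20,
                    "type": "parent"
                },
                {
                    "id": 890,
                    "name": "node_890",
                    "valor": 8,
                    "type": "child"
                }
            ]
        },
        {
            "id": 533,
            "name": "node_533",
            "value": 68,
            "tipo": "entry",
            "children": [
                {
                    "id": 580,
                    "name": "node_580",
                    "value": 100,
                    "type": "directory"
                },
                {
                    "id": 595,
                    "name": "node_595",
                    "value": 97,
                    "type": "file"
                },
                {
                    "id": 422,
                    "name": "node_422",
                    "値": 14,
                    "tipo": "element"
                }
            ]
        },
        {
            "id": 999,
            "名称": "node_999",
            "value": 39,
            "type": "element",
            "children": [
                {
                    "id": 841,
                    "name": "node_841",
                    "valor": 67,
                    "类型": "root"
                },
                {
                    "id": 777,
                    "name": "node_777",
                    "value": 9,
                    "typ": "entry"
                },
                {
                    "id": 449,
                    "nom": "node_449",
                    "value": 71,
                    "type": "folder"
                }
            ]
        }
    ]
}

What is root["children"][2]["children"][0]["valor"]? 67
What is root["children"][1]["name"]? "node_533"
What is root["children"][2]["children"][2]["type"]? "folder"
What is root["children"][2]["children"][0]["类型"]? "root"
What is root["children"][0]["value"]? 52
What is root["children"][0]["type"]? "entry"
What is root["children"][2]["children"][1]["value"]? 9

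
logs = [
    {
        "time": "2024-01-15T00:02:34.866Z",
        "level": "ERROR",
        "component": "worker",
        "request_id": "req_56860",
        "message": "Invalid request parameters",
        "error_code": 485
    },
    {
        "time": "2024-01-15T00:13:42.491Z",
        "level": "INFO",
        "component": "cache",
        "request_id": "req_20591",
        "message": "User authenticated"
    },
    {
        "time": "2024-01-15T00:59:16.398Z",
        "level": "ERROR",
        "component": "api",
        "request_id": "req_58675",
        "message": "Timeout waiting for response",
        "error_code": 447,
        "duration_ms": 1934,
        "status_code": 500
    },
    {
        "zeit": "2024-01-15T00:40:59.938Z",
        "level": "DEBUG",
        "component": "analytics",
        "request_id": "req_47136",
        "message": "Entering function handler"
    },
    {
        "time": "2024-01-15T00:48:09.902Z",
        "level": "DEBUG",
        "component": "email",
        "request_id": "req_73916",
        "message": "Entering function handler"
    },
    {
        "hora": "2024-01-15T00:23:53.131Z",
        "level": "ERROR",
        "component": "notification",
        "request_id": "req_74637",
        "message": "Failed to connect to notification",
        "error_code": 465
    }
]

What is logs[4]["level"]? "DEBUG"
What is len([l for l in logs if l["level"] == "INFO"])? 1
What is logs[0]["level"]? "ERROR"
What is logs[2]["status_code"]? 500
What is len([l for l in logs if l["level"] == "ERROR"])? 3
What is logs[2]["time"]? "2024-01-15T00:59:16.398Z"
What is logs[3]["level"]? "DEBUG"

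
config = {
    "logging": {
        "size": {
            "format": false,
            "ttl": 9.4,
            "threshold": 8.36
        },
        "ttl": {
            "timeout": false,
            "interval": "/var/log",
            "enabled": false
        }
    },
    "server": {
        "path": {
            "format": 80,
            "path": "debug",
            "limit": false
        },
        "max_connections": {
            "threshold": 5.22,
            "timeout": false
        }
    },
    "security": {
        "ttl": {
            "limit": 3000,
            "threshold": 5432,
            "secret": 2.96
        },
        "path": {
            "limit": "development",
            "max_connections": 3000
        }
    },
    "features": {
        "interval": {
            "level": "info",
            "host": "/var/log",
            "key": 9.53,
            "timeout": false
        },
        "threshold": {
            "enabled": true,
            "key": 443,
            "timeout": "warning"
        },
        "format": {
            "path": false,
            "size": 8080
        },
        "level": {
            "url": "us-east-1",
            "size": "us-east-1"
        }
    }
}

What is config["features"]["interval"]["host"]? "/var/log"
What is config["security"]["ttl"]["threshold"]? 5432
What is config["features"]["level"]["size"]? "us-east-1"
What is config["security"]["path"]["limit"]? "development"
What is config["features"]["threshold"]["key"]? 443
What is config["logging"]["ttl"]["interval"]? "/var/log"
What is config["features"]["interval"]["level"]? "info"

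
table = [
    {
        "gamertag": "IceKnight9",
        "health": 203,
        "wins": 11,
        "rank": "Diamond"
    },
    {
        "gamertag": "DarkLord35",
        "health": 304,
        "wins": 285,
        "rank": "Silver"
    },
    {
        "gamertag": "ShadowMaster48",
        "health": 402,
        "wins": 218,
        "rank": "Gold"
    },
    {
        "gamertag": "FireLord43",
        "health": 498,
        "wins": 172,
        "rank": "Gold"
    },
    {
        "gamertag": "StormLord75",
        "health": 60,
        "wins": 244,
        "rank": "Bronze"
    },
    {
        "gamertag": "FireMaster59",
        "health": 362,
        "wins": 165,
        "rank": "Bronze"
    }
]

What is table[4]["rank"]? "Bronze"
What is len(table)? 6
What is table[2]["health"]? 402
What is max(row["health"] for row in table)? 498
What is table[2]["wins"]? 218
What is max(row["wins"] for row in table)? 285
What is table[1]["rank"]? "Silver"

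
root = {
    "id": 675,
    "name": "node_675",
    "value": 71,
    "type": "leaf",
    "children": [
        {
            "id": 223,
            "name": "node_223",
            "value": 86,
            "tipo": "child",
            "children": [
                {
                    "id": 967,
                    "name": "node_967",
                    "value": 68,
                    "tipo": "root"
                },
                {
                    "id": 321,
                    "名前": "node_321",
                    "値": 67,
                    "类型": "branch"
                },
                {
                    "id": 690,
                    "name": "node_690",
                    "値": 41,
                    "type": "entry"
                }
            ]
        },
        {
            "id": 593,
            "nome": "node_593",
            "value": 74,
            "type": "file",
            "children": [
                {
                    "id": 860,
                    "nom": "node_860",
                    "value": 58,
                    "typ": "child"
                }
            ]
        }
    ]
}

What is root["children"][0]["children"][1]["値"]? 67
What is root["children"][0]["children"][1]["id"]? 321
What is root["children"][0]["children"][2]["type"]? "entry"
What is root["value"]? 71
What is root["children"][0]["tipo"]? "child"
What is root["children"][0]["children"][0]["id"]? 967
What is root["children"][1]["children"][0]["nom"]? "node_860"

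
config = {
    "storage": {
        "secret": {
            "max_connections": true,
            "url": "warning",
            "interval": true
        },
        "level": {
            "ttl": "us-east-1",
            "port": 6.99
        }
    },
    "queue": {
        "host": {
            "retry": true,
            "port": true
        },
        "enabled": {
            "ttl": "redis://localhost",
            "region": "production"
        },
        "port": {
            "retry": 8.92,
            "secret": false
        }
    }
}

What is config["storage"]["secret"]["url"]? "warning"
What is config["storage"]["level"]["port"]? 6.99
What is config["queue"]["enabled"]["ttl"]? "redis://localhost"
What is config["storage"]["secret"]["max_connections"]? True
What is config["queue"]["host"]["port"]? True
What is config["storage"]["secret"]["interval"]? True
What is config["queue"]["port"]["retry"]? 8.92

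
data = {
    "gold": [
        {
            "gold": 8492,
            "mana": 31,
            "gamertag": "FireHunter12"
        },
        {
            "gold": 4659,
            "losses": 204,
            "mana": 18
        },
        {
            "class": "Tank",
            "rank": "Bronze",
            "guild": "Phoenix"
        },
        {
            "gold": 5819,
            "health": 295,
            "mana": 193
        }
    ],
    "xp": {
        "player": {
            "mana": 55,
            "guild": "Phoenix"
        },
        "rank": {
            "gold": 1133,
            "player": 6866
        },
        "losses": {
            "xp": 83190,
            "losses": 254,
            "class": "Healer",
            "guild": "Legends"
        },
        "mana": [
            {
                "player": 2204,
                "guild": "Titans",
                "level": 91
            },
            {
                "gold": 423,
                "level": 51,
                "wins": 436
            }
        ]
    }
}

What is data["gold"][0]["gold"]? 8492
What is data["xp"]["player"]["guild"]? "Phoenix"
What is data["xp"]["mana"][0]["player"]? 2204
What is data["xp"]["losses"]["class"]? "Healer"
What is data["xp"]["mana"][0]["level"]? 91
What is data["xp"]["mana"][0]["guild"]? "Titans"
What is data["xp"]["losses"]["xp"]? 83190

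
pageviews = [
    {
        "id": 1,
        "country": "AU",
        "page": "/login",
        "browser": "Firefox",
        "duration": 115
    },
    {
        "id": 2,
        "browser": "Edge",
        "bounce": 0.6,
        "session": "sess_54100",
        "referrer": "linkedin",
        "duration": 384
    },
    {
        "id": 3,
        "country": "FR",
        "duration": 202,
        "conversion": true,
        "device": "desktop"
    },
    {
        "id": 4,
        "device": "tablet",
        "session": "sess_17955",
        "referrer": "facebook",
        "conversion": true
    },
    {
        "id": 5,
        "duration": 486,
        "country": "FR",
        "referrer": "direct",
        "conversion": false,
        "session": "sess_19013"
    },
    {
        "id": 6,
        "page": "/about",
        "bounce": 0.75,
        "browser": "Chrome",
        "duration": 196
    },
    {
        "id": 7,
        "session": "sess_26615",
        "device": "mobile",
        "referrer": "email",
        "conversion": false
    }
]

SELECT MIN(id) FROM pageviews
1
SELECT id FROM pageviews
[1, 2, 3, 4, 5, 6, 7]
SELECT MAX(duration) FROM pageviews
486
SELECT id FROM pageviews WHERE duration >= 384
[2, 5]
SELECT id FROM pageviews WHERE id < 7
[1, 2, 3, 4, 5, 6]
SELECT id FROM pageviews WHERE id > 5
[6, 7]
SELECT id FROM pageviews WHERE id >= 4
[4, 5, 6, 7]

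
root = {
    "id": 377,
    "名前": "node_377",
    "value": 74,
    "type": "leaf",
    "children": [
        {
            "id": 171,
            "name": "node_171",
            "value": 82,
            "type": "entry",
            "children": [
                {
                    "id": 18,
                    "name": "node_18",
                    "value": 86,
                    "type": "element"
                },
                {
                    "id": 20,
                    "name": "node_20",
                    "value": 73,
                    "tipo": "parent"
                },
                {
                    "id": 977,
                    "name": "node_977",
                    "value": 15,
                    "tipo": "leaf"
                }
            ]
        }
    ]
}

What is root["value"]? 74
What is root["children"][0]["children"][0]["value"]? 86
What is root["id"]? 377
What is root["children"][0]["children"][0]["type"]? "element"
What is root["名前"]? "node_377"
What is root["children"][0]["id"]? 171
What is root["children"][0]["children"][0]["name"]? "node_18"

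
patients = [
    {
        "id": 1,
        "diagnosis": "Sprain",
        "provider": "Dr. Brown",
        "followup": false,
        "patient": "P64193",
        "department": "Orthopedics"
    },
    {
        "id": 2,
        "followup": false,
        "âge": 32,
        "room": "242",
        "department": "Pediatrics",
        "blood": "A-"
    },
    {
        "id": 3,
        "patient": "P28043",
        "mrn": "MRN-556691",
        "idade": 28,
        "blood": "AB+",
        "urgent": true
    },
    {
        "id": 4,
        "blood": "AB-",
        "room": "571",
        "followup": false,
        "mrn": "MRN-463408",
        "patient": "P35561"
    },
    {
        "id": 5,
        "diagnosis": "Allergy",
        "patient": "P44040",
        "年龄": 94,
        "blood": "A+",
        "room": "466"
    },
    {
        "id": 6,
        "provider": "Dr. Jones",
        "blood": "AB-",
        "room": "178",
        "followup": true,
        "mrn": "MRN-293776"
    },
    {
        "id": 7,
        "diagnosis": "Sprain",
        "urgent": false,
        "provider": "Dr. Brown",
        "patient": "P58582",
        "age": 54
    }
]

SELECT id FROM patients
[1, 2, 3, 4, 5, 6, 7]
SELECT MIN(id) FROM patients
1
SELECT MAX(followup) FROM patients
True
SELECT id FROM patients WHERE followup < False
[]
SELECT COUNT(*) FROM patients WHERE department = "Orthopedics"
1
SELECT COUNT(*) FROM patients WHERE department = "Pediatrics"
1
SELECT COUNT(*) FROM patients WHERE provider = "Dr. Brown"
2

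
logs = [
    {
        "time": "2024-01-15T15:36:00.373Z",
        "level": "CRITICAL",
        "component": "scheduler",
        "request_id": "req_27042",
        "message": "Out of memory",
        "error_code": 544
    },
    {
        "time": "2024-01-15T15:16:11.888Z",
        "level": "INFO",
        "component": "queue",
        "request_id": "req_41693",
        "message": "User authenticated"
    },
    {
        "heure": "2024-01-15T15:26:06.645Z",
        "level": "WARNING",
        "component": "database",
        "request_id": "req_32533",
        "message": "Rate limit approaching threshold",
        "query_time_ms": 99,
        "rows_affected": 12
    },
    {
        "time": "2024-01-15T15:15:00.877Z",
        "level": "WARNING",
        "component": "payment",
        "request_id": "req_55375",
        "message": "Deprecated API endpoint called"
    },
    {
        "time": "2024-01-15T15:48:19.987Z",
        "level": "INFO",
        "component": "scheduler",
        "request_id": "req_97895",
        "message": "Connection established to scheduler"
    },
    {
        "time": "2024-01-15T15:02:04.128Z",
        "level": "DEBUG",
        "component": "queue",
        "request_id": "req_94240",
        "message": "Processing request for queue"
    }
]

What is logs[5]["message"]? "Processing request for queue"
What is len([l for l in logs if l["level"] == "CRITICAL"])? 1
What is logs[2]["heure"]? "2024-01-15T15:26:06.645Z"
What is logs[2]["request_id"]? "req_32533"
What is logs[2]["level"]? "WARNING"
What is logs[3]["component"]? "payment"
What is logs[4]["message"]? "Connection established to scheduler"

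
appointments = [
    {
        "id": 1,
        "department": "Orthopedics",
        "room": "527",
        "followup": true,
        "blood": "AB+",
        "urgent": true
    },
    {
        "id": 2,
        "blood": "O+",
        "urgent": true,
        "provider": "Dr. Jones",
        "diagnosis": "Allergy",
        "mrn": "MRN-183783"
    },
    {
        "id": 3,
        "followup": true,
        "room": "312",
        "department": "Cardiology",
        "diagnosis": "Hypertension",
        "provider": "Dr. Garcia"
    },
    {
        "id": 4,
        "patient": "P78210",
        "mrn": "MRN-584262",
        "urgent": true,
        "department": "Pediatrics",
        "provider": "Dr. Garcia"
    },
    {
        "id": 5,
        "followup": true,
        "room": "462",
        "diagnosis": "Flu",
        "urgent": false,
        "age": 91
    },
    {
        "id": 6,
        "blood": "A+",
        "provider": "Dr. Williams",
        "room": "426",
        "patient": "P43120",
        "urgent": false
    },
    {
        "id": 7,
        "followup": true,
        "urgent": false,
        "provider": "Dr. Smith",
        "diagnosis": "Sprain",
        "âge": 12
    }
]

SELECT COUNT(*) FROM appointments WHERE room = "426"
1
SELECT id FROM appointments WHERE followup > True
[]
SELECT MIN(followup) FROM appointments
True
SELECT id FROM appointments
[1, 2, 3, 4, 5, 6, 7]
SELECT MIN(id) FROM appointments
1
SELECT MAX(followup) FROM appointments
True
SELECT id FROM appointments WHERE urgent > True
[]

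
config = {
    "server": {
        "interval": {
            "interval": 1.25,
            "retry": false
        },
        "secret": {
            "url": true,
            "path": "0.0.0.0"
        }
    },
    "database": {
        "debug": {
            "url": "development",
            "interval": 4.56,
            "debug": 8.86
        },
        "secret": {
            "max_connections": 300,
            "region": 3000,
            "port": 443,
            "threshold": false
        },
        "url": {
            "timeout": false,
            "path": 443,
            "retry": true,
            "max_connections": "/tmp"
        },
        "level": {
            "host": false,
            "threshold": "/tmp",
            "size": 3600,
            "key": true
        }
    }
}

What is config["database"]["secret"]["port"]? 443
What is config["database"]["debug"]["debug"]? 8.86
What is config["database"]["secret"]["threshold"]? False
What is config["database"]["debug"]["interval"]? 4.56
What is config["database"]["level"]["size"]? 3600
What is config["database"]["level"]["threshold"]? "/tmp"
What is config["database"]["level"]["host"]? False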